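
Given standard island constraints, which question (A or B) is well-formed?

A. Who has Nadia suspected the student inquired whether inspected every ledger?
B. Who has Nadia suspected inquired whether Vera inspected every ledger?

B

In A, the wh-phrase is extracted from inside a wh-island (introduced by "whether"), which blocks movement.
In B, the extraction path crosses only that-complement boundaries, which are transparent.
So B is grammatical.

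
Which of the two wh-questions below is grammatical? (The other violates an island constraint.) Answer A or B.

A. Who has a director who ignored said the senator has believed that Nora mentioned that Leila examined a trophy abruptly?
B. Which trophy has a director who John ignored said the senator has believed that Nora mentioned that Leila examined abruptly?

B

In A, the wh-phrase is extracted from inside a complex-NP island (relative clause) (introduced by "who"), which blocks movement.
In B, the extraction path crosses only that-complement boundaries, which are transparent.
So B is grammatical.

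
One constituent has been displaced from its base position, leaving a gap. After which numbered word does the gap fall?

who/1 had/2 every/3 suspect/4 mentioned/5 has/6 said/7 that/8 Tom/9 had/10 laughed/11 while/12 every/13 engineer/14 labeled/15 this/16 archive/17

5

The displaced element is "who" (word 1).
It is linked across 1 clause boundary (Ø).
It functions as the subject of "said", so the gap sits immediately after word 5 ("mentioned").
Base order: Every suspect had mentioned that who has said that Tom had laughed while every engineer labeled this archive.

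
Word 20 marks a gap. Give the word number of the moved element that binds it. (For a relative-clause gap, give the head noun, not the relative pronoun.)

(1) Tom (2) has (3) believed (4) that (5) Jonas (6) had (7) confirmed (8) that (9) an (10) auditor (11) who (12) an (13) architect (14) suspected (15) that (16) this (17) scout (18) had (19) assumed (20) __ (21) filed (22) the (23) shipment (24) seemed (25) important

The gap at 20 is the subject of "filed", inside a relative clause.
The relative pronoun is "who" (word 11); it is bound by the head noun immediately before it.
Its filler is the head noun "auditor", at word 10.

10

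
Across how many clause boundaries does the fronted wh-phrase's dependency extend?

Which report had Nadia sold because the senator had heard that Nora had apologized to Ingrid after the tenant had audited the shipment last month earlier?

0

"which report" originates inside the matrix clause — no clause boundary is crossed.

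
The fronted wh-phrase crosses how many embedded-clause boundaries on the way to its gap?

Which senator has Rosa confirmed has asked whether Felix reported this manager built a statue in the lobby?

1

"which senator" is extracted from the subject of "asked".
Boundaries crossed, outermost first: [Ø] — 1 in total.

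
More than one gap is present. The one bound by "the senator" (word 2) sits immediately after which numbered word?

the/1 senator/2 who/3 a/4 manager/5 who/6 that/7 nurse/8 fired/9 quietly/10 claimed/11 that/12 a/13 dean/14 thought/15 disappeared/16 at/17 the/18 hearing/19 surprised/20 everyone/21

15

The displaced element is "the senator" (word 2).
It is linked across 2 clause boundaries (that → Ø).
It functions as the subject of "disappeared", so the gap sits immediately after word 15 ("thought").
Base order: A manager who that nurse fired quietly claimed that a dean thought the senator disappeared at the hearing.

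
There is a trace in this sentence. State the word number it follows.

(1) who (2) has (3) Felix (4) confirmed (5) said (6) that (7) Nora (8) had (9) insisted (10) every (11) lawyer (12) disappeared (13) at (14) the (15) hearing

The displaced element is "who" (word 1).
It is linked across 1 clause boundary (Ø).
It functions as the subject of "said", so the gap sits immediately after word 4 ("confirmed").
Base order: Felix has confirmed that who said that Nora had insisted every lawyer disappeared at the hearing.

4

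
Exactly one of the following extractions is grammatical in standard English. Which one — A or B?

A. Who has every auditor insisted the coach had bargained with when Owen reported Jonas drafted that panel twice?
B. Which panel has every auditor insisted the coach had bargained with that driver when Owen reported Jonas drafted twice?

A

In B, the wh-phrase is extracted from inside an adjunct island (introduced by "when"), which blocks movement.
In A, the extraction path crosses only that-complement boundaries, which are transparent.
So A is grammatical.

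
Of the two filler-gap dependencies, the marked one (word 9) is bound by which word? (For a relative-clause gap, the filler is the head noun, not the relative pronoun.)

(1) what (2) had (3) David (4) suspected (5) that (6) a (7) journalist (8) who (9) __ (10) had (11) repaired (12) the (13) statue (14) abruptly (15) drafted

The marked gap is inside the relative clause, the subject of "repaired".
Its filler is the head noun "journalist" (via "who"), at word 7.
(The other dependency links word 1 to a gap after word 15.)

7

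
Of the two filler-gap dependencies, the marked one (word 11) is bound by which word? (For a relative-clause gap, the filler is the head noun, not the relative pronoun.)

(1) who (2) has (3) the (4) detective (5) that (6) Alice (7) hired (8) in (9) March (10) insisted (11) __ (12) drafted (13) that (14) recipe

1

The marked gap is the subject of "drafted".
Its filler is the fronted wh-phrase "who", at word 1.
(The other dependency links word 4 to a gap after word 7.)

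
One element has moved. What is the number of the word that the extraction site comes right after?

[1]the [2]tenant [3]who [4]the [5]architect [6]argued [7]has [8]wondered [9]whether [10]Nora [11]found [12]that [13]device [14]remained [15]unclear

6

The displaced element is "the tenant" (word 2).
It is linked across 1 clause boundary (Ø).
It functions as the subject of "wondered", so the gap sits immediately after word 6 ("argued").
Base order: The architect argued the tenant has wondered whether Nora found that device.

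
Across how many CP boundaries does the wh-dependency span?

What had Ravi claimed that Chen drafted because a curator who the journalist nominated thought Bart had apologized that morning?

"what" is extracted from the object of "drafted".
Boundaries crossed, outermost first: [that] — 1 in total.

1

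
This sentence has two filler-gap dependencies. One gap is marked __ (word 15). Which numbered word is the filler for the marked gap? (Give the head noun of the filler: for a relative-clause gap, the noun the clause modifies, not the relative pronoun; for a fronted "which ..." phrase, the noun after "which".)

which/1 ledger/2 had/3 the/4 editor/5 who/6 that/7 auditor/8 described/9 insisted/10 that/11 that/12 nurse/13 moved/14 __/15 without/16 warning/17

The marked gap is the direct object of "moved".
Its filler is the fronted wh-phrase "which ledger", at word 2.
(The other dependency links word 5 to a gap after word 9.)

2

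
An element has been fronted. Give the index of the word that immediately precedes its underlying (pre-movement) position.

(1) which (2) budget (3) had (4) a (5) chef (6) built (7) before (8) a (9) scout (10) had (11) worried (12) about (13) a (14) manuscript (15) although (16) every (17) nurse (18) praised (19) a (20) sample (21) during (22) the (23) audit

6

The displaced element is "which budget" (word 2).
It functions as the direct object of "built", so the gap sits immediately after word 6 ("built").
Base order: A chef had built which budget before a scout had worried about a manuscript although every nurse praised a sample during the audit.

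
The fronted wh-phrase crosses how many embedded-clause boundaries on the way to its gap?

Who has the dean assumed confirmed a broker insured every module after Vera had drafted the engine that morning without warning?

1

"who" is extracted from the subject of "confirmed".
Boundaries crossed, outermost first: [Ø] — 1 in total.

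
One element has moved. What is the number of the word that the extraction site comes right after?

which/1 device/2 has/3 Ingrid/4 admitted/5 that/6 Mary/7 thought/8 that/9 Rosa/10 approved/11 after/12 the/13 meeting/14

The displaced element is "which device" (word 2).
It is linked across 2 clause boundaries (that → that).
It functions as the direct object of "approved", so the gap sits immediately after word 11 ("approved").
Base order: Ingrid has admitted that Mary thought that Rosa approved which device after the meeting.

11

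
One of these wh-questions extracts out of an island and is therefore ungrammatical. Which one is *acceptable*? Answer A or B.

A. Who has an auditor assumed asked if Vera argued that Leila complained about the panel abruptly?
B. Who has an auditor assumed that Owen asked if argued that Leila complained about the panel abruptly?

In B, the wh-phrase is extracted from inside a wh-island (introduced by "if"), which blocks movement.
In A, the extraction path crosses only that-complement boundaries, which are transparent.
So A is grammatical.

A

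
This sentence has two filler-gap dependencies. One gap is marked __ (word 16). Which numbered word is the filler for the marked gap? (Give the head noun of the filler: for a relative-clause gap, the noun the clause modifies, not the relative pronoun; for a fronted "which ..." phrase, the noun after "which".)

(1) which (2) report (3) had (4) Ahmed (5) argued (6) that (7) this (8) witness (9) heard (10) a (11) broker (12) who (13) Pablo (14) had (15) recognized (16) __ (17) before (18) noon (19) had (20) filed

The marked gap is inside the relative clause, the direct object of "recognized".
Its filler is the head noun "broker" (via "who"), at word 11.
(The other dependency links word 2 to a gap after word 20.)

11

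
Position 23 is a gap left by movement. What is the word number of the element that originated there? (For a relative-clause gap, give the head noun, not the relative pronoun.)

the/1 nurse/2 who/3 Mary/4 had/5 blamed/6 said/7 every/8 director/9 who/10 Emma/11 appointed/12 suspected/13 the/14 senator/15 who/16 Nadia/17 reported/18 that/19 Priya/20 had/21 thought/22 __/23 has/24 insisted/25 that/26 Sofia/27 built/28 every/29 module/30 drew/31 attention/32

15

The gap at 23 is the subject of "insisted", inside a relative clause.
The relative pronoun is "who" (word 16); it is bound by the head noun immediately before it.
Its filler is the head noun "senator", at word 15.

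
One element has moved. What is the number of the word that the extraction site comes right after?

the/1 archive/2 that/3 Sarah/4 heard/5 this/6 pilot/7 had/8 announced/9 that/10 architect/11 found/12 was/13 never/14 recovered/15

12

The displaced element is "the archive" (word 2).
It is linked across 2 clause boundaries (Ø → Ø).
It functions as the direct object of "found", so the gap sits immediately after word 12 ("found").
Base order: Sarah heard this pilot had announced that architect found the archive.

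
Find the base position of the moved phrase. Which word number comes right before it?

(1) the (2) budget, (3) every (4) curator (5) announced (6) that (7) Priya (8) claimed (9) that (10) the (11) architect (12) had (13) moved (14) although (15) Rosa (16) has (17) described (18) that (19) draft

The displaced element is "the budget" (word 2).
It is linked across 2 clause boundaries (that → that).
It functions as the direct object of "moved", so the gap sits immediately after word 13 ("moved").
Base order: Every curator announced that Priya claimed that the architect had moved the budget although Rosa has described that draft.

13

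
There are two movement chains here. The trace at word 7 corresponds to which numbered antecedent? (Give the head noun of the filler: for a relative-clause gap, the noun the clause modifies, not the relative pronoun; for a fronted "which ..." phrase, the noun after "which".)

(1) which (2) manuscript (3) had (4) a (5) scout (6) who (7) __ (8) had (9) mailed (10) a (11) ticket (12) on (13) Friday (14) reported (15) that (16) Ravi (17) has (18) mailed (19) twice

The marked gap is inside the relative clause, the subject of "mailed".
Its filler is the head noun "scout" (via "who"), at word 5.
(The other dependency links word 2 to a gap after word 18.)

5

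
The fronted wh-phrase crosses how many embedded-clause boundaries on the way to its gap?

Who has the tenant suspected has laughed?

"who" is extracted from the subject of "laughed".
Boundaries crossed, outermost first: [Ø] — 1 in total.

1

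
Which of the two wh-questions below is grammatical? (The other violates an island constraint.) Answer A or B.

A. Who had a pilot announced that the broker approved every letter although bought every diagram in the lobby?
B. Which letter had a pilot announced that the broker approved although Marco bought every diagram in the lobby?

In A, the wh-phrase is extracted from inside an adjunct island (introduced by "although"), which blocks movement.
In B, the extraction path crosses only that-complement boundaries, which are transparent.
So B is grammatical.

B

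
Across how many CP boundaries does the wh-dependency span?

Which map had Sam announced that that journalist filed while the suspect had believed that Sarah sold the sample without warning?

1

"which map" is extracted from the object of "filed".
Boundaries crossed, outermost first: [that] — 1 in total.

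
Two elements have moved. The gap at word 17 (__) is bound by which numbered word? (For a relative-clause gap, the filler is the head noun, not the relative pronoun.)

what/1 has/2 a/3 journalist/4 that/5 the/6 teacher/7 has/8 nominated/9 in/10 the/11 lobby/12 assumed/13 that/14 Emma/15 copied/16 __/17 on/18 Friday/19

1

The marked gap is the direct object of "copied".
Its filler is the fronted wh-phrase "what", at word 1.
(The other dependency links word 4 to a gap after word 9.)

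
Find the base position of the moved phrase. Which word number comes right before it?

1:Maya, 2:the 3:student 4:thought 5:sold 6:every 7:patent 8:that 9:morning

4

The displaced element is "Maya" (word 1).
It is linked across 1 clause boundary (Ø).
It functions as the subject of "sold", so the gap sits immediately after word 4 ("thought").
Base order: The student thought that Maya sold every patent that morning.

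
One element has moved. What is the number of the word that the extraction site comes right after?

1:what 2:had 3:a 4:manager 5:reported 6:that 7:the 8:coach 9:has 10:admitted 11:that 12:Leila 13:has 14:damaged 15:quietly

The displaced element is "what" (word 1).
It is linked across 2 clause boundaries (that → that).
It functions as the direct object of "damaged", so the gap sits immediately after word 14 ("damaged").
Base order: A manager had reported that the coach has admitted that Leila has damaged what quietly.

14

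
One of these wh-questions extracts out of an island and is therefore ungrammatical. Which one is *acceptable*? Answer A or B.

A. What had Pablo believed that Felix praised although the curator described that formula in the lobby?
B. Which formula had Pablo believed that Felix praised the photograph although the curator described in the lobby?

In B, the wh-phrase is extracted from inside an adjunct island (introduced by "although"), which blocks movement.
In A, the extraction path crosses only that-complement boundaries, which are transparent.
So A is grammatical.

A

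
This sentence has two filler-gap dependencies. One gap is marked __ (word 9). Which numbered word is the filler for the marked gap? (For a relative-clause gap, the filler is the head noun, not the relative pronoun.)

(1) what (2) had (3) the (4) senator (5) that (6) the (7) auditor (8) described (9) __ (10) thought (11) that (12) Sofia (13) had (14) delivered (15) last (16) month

The marked gap is inside the relative clause, the direct object of "described".
Its filler is the head noun "senator" (via "that"), at word 4.
(The other dependency links word 1 to a gap after word 14.)

4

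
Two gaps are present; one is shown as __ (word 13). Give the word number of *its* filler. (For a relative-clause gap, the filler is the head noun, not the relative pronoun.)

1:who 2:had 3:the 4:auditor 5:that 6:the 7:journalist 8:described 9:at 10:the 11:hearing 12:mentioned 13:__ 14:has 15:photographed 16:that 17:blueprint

1

The marked gap is the subject of "photographed".
Its filler is the fronted wh-phrase "who", at word 1.
(The other dependency links word 4 to a gap after word 8.)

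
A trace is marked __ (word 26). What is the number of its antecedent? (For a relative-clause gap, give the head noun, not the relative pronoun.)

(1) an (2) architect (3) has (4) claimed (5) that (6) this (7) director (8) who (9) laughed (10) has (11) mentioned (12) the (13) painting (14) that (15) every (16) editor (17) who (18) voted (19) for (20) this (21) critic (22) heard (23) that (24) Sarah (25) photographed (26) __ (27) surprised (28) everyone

13

The gap at 26 is the object of "photographed", inside a relative clause.
The relative pronoun is "that" (word 14); it is bound by the head noun immediately before it.
Its filler is the head noun "painting", at word 13.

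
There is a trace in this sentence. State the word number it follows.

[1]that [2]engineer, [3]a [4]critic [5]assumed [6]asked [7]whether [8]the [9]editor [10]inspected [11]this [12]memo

The displaced element is "that engineer" (word 2).
It is linked across 1 clause boundary (Ø).
It functions as the subject of "asked", so the gap sits immediately after word 5 ("assumed").
Base order: A critic assumed that that engineer asked whether the editor inspected this memo.

5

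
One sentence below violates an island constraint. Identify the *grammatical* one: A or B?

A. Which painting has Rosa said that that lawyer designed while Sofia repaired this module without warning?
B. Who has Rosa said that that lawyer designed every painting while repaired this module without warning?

In B, the wh-phrase is extracted from inside an adjunct island (introduced by "while"), which blocks movement.
In A, the extraction path crosses only that-complement boundaries, which are transparent.
So A is grammatical.

A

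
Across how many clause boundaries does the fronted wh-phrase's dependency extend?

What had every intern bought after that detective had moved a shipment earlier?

"what" originates inside the matrix clause — no clause boundary is crossed.

0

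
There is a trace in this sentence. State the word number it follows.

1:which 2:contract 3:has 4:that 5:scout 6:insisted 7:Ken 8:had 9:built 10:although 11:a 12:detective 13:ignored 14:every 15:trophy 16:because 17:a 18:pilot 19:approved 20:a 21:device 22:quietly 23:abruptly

The displaced element is "which contract" (word 2).
It is linked across 1 clause boundary (Ø).
It functions as the direct object of "built", so the gap sits immediately after word 9 ("built").
Base order: That scout has insisted Ken had built which contract although a detective ignored every trophy because a pilot approved a device quietly abruptly.

9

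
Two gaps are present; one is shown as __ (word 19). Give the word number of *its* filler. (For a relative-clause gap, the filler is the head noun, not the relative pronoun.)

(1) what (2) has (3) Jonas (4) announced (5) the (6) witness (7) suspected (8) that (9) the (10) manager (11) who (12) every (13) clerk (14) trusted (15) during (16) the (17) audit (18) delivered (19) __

1

The marked gap is the direct object of "delivered".
Its filler is the fronted wh-phrase "what", at word 1.
(The other dependency links word 10 to a gap after word 14.)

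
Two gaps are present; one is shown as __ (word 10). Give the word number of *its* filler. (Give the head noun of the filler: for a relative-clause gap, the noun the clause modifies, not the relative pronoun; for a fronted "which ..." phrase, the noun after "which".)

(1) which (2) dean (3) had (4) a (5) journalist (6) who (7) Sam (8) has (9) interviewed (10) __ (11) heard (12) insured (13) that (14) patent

The marked gap is inside the relative clause, the direct object of "interviewed".
Its filler is the head noun "journalist" (via "who"), at word 5.
(The other dependency links word 2 to a gap after word 11.)

5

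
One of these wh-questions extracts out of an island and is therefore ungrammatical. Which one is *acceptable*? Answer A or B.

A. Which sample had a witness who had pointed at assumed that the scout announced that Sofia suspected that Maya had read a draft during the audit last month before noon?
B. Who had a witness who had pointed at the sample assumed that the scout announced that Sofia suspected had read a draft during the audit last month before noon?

B

In A, the wh-phrase is extracted from inside a complex-NP island (relative clause) (introduced by "who"), which blocks movement.
In B, the extraction path crosses only that-complement boundaries, which are transparent.
So B is grammatical.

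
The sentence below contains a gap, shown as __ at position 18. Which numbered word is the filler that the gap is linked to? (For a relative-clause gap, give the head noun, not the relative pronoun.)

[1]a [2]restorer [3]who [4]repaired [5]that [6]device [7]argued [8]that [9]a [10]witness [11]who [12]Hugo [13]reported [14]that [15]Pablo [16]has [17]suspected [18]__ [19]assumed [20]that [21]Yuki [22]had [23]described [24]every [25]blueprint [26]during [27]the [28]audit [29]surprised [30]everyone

The gap at 18 is the subject of "assumed", inside a relative clause.
The relative pronoun is "who" (word 11); it is bound by the head noun immediately before it.
Its filler is the head noun "witness", at word 10.

10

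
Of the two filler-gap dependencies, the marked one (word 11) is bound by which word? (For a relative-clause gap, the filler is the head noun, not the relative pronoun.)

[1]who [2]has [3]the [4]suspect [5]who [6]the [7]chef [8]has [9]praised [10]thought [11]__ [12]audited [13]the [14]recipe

The marked gap is the subject of "audited".
Its filler is the fronted wh-phrase "who", at word 1.
(The other dependency links word 4 to a gap after word 9.)

1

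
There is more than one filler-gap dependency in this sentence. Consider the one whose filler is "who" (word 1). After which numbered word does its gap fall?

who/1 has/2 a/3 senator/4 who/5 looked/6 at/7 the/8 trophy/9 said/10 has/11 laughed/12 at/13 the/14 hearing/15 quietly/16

10

The displaced element is "who" (word 1).
It is linked across 1 clause boundary (Ø).
It functions as the subject of "laughed", so the gap sits immediately after word 10 ("said").
Base order: A senator who looked at the trophy has said who has laughed at the hearing quietly.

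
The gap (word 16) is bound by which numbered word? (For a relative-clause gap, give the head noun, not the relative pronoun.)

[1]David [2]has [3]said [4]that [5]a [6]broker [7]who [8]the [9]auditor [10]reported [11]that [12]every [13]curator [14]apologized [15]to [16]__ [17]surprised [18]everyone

6

The gap at 16 is the prepositional object of "apologized", inside a relative clause.
The relative pronoun is "who" (word 7); it is bound by the head noun immediately before it.
Its filler is the head noun "broker", at word 6.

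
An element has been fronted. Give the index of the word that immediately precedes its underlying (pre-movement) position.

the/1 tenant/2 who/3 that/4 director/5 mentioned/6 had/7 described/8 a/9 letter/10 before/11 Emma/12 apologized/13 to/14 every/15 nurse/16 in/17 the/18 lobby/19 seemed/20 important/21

The displaced element is "the tenant" (word 2).
It is linked across 1 clause boundary (Ø).
It functions as the subject of "described", so the gap sits immediately after word 6 ("mentioned").
Base order: That director mentioned the tenant had described a letter before Emma apologized to every nurse in the lobby.

6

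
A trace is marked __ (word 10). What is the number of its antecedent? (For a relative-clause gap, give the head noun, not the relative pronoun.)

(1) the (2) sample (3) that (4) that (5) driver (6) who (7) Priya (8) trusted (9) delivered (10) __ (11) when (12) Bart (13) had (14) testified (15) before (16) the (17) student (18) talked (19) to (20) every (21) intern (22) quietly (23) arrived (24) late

2

The gap at 10 is the object of "delivered", inside a relative clause.
The relative pronoun is "that" (word 3); it is bound by the head noun immediately before it.
Its filler is the head noun "sample", at word 2.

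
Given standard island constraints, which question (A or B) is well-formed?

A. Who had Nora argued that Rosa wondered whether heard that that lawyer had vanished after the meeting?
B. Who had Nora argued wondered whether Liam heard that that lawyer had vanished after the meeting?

B

In A, the wh-phrase is extracted from inside a wh-island (introduced by "whether"), which blocks movement.
In B, the extraction path crosses only that-complement boundaries, which are transparent.
So B is grammatical.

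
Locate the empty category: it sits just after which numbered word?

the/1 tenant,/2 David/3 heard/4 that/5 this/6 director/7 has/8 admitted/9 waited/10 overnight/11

The displaced element is "the tenant" (word 2).
It is linked across 2 clause boundaries (that → Ø).
It functions as the subject of "waited", so the gap sits immediately after word 9 ("admitted").
Base order: David heard that this director has admitted the tenant waited overnight.

9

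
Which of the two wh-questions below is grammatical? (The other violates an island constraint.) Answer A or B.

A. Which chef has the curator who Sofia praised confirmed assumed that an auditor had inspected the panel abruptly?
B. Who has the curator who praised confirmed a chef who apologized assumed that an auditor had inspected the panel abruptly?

In B, the wh-phrase is extracted from inside a complex-NP island (relative clause) (introduced by "who"), which blocks movement.
In A, the extraction path crosses only that-complement boundaries, which are transparent.
So A is grammatical.

A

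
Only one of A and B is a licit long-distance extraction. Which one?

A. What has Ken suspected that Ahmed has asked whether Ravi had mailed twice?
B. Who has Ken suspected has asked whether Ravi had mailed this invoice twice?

In A, the wh-phrase is extracted from inside a wh-island (introduced by "whether"), which blocks movement.
In B, the extraction path crosses only that-complement boundaries, which are transparent.
So B is grammatical.

B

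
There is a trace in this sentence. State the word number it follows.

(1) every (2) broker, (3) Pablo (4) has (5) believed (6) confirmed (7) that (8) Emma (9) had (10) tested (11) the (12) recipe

The displaced element is "every broker" (word 2).
It is linked across 1 clause boundary (Ø).
It functions as the subject of "confirmed", so the gap sits immediately after word 5 ("believed").
Base order: Pablo has believed every broker confirmed that Emma had tested the recipe.

5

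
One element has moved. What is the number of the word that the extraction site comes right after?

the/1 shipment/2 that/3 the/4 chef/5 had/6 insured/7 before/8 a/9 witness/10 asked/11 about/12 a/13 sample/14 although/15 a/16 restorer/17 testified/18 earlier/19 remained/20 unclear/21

7

The displaced element is "the shipment" (word 2).
It functions as the direct object of "insured", so the gap sits immediately after word 7 ("insured").
Base order: The chef had insured the shipment before a witness asked about a sample although a restorer testified earlier.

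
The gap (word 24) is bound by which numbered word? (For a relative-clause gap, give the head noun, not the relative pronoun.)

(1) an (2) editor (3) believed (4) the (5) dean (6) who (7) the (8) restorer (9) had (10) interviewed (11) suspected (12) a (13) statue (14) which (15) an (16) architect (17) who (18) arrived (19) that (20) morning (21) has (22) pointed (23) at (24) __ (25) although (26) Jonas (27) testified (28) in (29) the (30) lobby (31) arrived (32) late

The gap at 24 is the prepositional object of "pointed", inside a relative clause.
The relative pronoun is "which" (word 14); it is bound by the head noun immediately before it.
Its filler is the head noun "statue", at word 13.

13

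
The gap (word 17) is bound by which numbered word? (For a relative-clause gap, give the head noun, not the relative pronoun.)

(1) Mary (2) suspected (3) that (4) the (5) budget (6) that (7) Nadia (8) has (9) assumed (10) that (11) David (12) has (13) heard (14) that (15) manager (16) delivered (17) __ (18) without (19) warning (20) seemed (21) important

The gap at 17 is the object of "delivered", inside a relative clause.
The relative pronoun is "that" (word 6); it is bound by the head noun immediately before it.
Its filler is the head noun "budget", at word 5.

5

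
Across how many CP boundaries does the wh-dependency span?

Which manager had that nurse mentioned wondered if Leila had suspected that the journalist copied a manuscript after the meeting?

"which manager" is extracted from the subject of "wondered".
Boundaries crossed, outermost first: [Ø] — 1 in total.

1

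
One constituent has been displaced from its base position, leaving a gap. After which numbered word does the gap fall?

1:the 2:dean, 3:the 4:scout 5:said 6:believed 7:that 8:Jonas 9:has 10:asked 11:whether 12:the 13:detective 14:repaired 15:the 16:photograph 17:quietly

5

The displaced element is "the dean" (word 2).
It is linked across 1 clause boundary (Ø).
It functions as the subject of "believed", so the gap sits immediately after word 5 ("said").
Base order: The scout said that the dean believed that Jonas has asked whether the detective repaired the photograph quietly.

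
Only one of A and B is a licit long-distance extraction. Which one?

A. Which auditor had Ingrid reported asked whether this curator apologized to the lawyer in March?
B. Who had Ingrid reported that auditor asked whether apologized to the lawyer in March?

In B, the wh-phrase is extracted from inside a wh-island (introduced by "whether"), which blocks movement.
In A, the extraction path crosses only that-complement boundaries, which are transparent.
So A is grammatical.

A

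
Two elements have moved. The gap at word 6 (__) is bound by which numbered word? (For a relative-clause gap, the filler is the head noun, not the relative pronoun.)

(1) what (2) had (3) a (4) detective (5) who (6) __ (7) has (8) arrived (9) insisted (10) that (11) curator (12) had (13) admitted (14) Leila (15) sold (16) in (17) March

4

The marked gap is inside the relative clause, the subject of "arrived".
Its filler is the head noun "detective" (via "who"), at word 4.
(The other dependency links word 1 to a gap after word 15.)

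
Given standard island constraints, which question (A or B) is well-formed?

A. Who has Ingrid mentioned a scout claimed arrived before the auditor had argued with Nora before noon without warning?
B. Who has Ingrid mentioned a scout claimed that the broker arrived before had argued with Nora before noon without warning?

In B, the wh-phrase is extracted from inside an adjunct island (introduced by "before"), which blocks movement.
In A, the extraction path crosses only that-complement boundaries, which are transparent.
So A is grammatical.

A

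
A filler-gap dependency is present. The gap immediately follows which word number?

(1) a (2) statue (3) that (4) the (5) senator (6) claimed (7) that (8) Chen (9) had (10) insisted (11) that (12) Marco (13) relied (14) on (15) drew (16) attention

The displaced element is "a statue" (word 2).
It is linked across 2 clause boundaries (that → that).
It functions as the object of the preposition "on" of "relied", so the gap sits immediately after word 14 ("on").
Base order: The senator claimed that Chen had insisted that Marco relied on a statue.

14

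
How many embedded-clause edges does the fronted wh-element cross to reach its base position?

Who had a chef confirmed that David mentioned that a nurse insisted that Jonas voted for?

"who" is extracted from the PP object of "voted".
Boundaries crossed, outermost first: [that], [that], [that] — 3 in total.

3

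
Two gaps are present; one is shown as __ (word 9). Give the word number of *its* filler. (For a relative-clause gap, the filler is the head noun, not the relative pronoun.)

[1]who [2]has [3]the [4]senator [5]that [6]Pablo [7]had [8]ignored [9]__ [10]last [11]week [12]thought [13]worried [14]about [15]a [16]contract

4

The marked gap is inside the relative clause, the direct object of "ignored".
Its filler is the head noun "senator" (via "that"), at word 4.
(The other dependency links word 1 to a gap after word 12.)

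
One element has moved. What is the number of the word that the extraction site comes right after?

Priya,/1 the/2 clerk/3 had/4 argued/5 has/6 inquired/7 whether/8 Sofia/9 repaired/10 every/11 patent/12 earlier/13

The displaced element is "Priya" (word 1).
It is linked across 1 clause boundary (Ø).
It functions as the subject of "inquired", so the gap sits immediately after word 5 ("argued").
Base order: The clerk had argued that Priya has inquired whether Sofia repaired every patent earlier.

5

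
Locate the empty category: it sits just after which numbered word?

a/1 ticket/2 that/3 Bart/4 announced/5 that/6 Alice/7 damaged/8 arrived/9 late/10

8

The displaced element is "a ticket" (word 2).
It is linked across 1 clause boundary (that).
It functions as the direct object of "damaged", so the gap sits immediately after word 8 ("damaged").
Base order: Bart announced that Alice damaged a ticket.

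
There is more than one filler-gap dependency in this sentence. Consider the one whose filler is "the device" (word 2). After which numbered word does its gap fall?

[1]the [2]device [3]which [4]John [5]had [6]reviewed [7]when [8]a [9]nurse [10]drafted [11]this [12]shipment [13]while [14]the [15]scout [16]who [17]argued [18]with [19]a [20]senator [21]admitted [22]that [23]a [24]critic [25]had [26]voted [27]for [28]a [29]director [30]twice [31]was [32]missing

The displaced element is "the device" (word 2).
It functions as the direct object of "reviewed", so the gap sits immediately after word 6 ("reviewed").
Base order: John had reviewed the device when a nurse drafted this shipment while the scout who argued with a senator admitted that a critic had voted for a director twice.

6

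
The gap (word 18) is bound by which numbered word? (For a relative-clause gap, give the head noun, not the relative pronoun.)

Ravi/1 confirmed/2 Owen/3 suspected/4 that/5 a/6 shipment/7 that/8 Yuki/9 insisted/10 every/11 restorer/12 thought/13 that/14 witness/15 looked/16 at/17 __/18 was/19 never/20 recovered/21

The gap at 18 is the prepositional object of "looked", inside a relative clause.
The relative pronoun is "that" (word 8); it is bound by the head noun immediately before it.
Its filler is the head noun "shipment", at word 7.

7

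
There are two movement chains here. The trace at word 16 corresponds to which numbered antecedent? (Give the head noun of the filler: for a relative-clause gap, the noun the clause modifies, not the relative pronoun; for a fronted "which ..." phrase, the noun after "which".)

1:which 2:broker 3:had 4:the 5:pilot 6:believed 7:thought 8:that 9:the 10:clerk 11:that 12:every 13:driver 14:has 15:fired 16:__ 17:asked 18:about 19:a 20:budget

The marked gap is inside the relative clause, the direct object of "fired".
Its filler is the head noun "clerk" (via "that"), at word 10.
(The other dependency links word 2 to a gap after word 6.)

10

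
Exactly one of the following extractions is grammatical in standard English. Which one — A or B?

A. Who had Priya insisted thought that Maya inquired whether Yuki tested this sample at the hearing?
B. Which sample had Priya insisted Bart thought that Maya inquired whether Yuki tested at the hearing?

A

In B, the wh-phrase is extracted from inside a wh-island (introduced by "whether"), which blocks movement.
In A, the extraction path crosses only that-complement boundaries, which are transparent.
So A is grammatical.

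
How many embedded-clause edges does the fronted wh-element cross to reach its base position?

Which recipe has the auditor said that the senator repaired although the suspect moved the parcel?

"which recipe" is extracted from the object of "repaired".
Boundaries crossed, outermost first: [that] — 1 in total.

1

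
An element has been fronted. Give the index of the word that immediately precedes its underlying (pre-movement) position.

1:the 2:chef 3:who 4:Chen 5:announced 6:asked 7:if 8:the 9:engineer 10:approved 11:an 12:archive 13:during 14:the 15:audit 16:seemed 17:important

The displaced element is "the chef" (word 2).
It is linked across 1 clause boundary (Ø).
It functions as the subject of "asked", so the gap sits immediately after word 5 ("announced").
Base order: Chen announced that the chef asked if the engineer approved an archive during the audit.

5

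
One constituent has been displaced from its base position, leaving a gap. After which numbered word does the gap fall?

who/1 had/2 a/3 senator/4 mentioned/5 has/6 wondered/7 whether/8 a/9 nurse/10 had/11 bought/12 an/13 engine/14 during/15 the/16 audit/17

The displaced element is "who" (word 1).
It is linked across 1 clause boundary (Ø).
It functions as the subject of "wondered", so the gap sits immediately after word 5 ("mentioned").
Base order: A senator had mentioned that who has wondered whether a nurse had bought an engine during the audit.

5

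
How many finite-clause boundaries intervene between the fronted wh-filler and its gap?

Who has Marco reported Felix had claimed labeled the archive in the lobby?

"who" is extracted from the subject of "labeled".
Boundaries crossed, outermost first: [Ø], [Ø] — 2 in total.

2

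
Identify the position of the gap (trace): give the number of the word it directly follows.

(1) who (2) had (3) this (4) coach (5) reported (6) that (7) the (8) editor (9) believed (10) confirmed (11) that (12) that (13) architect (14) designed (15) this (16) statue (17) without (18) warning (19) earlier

The displaced element is "who" (word 1).
It is linked across 2 clause boundaries (that → Ø).
It functions as the subject of "confirmed", so the gap sits immediately after word 9 ("believed").
Base order: This coach had reported that the editor believed that who confirmed that that architect designed this statue without warning earlier.

9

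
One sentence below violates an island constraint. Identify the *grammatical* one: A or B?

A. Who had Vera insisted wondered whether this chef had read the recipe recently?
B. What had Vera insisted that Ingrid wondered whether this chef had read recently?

In B, the wh-phrase is extracted from inside a wh-island (introduced by "whether"), which blocks movement.
In A, the extraction path crosses only that-complement boundaries, which are transparent.
So A is grammatical.

A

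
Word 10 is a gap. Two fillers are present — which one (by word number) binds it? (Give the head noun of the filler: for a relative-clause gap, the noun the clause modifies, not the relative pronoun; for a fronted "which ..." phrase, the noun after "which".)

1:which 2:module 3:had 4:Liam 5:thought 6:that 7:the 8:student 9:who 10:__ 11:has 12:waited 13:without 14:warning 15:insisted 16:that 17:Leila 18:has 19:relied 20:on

The marked gap is inside the relative clause, the subject of "waited".
Its filler is the head noun "student" (via "who"), at word 8.
(The other dependency links word 2 to a gap after word 20.)

8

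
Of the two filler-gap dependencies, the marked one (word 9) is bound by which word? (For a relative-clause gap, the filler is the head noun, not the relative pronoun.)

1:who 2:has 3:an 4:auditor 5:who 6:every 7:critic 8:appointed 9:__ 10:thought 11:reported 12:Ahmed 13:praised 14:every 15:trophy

The marked gap is inside the relative clause, the direct object of "appointed".
Its filler is the head noun "auditor" (via "who"), at word 4.
(The other dependency links word 1 to a gap after word 10.)

4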